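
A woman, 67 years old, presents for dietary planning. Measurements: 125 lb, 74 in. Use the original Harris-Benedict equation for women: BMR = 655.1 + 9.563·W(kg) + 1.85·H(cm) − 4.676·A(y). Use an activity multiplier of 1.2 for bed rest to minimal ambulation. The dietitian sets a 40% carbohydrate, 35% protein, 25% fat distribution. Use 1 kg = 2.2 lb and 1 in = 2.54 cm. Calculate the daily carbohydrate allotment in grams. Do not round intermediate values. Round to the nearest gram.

148 g/day

Convert to metric: weight = 125 ÷ 2.2 = 56.8182 kg; height = 74 × 2.54 = 187.96 cm.
Harris-Benedict: BMR = 655.1 + 9.563(56.8182) + 1.85(187.96) − 4.676(67) = 1232.8863 kcal/day.
TEE = 1232.8863 × 1.2 = 1479.4635 kcal/day.
Carbohydrate energy = 40% × 1479.4635 = 591.7854 kcal.
Carbohydrate = 591.7854 ÷ 4 kcal/g = 147.9464 g.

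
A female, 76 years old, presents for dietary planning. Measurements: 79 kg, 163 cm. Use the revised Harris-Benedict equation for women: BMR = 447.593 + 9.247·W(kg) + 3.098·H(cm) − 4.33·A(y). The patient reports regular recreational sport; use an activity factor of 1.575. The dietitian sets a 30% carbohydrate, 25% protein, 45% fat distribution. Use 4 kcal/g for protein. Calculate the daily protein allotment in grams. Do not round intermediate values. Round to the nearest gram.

Harris-Benedict: BMR = 447.593 + 9.247(79) + 3.098(163) − 4.33(76) = 1354 kcal/day.
TEE = 1354 × 1.575 = 2132.55 kcal/day.
Protein energy = 25% × 2132.55 = 533.1375 kcal.
Protein = 533.1375 ÷ 4 kcal/g = 133.2844 g.

133 g/day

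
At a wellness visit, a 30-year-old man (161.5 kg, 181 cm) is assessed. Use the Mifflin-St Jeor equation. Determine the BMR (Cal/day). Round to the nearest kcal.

Mifflin-St Jeor (male): BMR = 10(161.5) + 6.25(181) − 5(30) + 5 = 1615 + 1131.25 − 150 + 5 = 2601.25 kcal/day.

2601 Cal/day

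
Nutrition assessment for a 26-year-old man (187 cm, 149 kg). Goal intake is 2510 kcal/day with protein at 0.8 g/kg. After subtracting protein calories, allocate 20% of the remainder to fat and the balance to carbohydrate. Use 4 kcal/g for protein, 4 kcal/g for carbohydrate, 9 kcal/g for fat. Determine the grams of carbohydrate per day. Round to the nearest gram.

407 g/day

Protein = 0.8 × 149 = 119.2 g → 119.2 × 4 = 476.8 kcal.
Non-protein calories = 2510 − 476.8 = 2033.2 kcal.
Fat: 20% × 2033.2 = 406.64 kcal; carbohydrate: 1626.56 kcal.
Carbohydrate: 1626.56 kcal ÷ 4 kcal/g = 406.64 g.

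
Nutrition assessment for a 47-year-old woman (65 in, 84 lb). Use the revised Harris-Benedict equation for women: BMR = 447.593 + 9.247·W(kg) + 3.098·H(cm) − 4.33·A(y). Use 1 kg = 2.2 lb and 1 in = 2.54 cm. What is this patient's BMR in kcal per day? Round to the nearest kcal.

Convert to metric: weight = 84 ÷ 2.2 = 38.1818 kg; height = 65 × 2.54 = 165.1 cm.
Harris-Benedict: BMR = 447.593 + 9.247(38.1818) + 3.098(165.1) − 4.33(47) = 1108.6301 kcal/day.

1109 kcal per day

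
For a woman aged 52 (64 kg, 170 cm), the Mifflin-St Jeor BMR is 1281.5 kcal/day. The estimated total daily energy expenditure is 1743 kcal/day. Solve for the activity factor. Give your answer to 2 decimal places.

1.36

Activity factor = TEE ÷ BMR = 1743 ÷ 1281.5 = 1.36.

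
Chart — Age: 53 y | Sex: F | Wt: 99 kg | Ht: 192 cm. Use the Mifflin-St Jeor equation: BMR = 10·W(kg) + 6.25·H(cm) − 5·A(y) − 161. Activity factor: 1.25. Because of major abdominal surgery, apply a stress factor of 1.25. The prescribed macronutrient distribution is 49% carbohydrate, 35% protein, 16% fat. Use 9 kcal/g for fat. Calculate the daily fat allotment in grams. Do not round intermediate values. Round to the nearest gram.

49 g/day

Mifflin-St Jeor (female): BMR = 10(99) + 6.25(192) − 5(53) − 161 = 990 + 1200 − 265 − 161 = 1764 kcal/day.
TEE = 1764 × 1.25 = 2205 kcal/day.
With stress factor 1.25: 2205 × 1.25 = 2756.25 kcal/day.
Fat energy = 16% × 2756.25 = 441 kcal.
Fat = 441 ÷ 9 kcal/g = 49 g.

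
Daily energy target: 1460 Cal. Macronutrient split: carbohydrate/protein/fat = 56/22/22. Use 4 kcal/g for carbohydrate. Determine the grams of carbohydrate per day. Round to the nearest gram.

204 g/day

Carbohydrate energy = 56% × 1460 = 817.6 kcal.
At 4 kcal/g: 817.6 ÷ 4 = 204.4 g.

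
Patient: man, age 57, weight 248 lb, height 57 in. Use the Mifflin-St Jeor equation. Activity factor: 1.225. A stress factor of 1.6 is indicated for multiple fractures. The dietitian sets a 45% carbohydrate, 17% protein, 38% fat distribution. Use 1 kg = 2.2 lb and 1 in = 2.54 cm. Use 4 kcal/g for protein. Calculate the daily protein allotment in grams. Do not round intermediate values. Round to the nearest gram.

146 g/day

Convert to metric: weight = 248 ÷ 2.2 = 112.7273 kg; height = 57 × 2.54 = 144.78 cm.
Mifflin-St Jeor (male): BMR = 10(112.7273) + 6.25(144.78) − 5(57) + 5 = 1127.2727 + 904.875 − 285 + 5 = 1752.1477 kcal/day.
TEE = 1752.1477 × 1.225 = 2146.381 kcal/day.
With stress factor 1.6: 2146.381 × 1.6 = 3434.2095 kcal/day.
Protein energy = 17% × 3434.2095 = 583.8156 kcal.
Protein = 583.8156 ÷ 4 kcal/g = 145.9539 g.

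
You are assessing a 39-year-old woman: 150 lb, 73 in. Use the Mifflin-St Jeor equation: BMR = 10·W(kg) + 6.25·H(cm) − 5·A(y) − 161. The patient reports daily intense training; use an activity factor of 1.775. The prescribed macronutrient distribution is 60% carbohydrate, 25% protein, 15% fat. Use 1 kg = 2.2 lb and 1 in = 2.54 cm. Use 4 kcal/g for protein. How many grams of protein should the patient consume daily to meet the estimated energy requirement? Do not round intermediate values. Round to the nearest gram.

Convert to metric: weight = 150 ÷ 2.2 = 68.1818 kg; height = 73 × 2.54 = 185.42 cm.
Mifflin-St Jeor (female): BMR = 10(68.1818) + 6.25(185.42) − 5(39) − 161 = 681.8182 + 1158.875 − 195 − 161 = 1484.6932 kcal/day.
TEE = 1484.6932 × 1.775 = 2635.3304 kcal/day.
Protein energy = 25% × 2635.3304 = 658.8326 kcal.
Protein = 658.8326 ÷ 4 kcal/g = 164.7081 g.

165 g/day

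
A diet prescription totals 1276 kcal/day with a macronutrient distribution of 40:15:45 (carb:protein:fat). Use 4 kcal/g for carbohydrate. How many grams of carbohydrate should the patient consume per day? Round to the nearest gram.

128 g/day

Carbohydrate energy = 40% × 1276 = 510.4 kcal.
At 4 kcal/g: 510.4 ÷ 4 = 127.6 g.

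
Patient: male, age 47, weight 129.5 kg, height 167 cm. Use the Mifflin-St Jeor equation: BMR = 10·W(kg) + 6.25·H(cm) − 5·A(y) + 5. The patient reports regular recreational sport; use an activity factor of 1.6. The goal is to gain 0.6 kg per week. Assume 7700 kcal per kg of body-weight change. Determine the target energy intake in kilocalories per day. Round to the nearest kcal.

4034 kilocalories per day

Mifflin-St Jeor (male): BMR = 10(129.5) + 6.25(167) − 5(47) + 5 = 1295 + 1043.75 − 235 + 5 = 2108.75 kcal/day.
TEE = 2108.75 × 1.6 = 3374 kcal/day.
Required daily surplus = 0.6 × 7700 ÷ 7 = 660 kcal/day.
Target intake = 3374 + 660 = 4034 kcal/day.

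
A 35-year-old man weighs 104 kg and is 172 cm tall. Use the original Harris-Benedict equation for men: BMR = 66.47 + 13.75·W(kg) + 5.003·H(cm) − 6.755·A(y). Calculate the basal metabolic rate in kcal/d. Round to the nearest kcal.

2121 kcal/d

Harris-Benedict: BMR = 66.47 + 13.75(104) + 5.003(172) − 6.755(35) = 2120.561 kcal/day.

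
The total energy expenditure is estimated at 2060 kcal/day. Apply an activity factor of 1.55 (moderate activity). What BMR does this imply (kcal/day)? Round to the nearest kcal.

1329 kcal/day

BMR = TEE ÷ activity factor = 2060 ÷ 1.55 = 1329.0323 kcal/day.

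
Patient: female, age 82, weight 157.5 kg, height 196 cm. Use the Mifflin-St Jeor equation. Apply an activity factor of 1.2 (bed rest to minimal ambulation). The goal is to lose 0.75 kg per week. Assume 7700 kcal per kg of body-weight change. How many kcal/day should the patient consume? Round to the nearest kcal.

Mifflin-St Jeor (female): BMR = 10(157.5) + 6.25(196) − 5(82) − 161 = 1575 + 1225 − 410 − 161 = 2229 kcal/day.
TEE = 2229 × 1.2 = 2674.8 kcal/day.
Required daily deficit = 0.75 × 7700 ÷ 7 = 825 kcal/day.
Target intake = 2674.8 − 825 = 1849.8 kcal/day.

1850 kcal/day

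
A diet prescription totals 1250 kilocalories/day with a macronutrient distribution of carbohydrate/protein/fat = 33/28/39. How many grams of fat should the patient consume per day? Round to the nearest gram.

54 g/day

Fat energy = 39% × 1250 = 487.5 kcal.
At 9 kcal/g: 487.5 ÷ 9 = 54.1667 g.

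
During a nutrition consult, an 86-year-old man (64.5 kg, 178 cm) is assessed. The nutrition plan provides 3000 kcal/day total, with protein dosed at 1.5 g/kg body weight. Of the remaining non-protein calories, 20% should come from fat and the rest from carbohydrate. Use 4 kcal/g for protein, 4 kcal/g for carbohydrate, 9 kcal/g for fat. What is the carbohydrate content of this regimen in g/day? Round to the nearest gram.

Protein = 1.5 × 64.5 = 96.75 g → 96.75 × 4 = 387 kcal.
Non-protein calories = 3000 − 387 = 2613 kcal.
Fat: 20% × 2613 = 522.6 kcal; carbohydrate: 2090.4 kcal.
Carbohydrate: 2090.4 kcal ÷ 4 kcal/g = 522.6 g.

523 g/day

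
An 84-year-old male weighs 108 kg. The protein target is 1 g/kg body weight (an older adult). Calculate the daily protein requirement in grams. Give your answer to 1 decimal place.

Protein = 1 g/kg × 108 kg = 108 g/day.

108.0 g/day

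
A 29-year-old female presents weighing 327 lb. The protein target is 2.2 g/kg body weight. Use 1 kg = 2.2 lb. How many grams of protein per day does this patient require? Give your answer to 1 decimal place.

327.0 g/day

Weight in kg = 327 ÷ 2.2 = 148.6364 kg.
Protein = 2.2 g/kg × 148.6364 kg = 327 g/day.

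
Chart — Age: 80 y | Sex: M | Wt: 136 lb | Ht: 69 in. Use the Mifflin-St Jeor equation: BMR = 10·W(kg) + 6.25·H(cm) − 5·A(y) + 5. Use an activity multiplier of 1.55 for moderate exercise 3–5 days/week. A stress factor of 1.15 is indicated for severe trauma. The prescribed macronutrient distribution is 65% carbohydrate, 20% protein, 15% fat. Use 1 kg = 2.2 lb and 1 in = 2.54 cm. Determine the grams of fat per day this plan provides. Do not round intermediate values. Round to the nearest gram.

39 g/day

Convert to metric: weight = 136 ÷ 2.2 = 61.8182 kg; height = 69 × 2.54 = 175.26 cm.
Mifflin-St Jeor (male): BMR = 10(61.8182) + 6.25(175.26) − 5(80) + 5 = 618.1818 + 1095.375 − 400 + 5 = 1318.5568 kcal/day.
TEE = 1318.5568 × 1.55 = 2043.7631 kcal/day.
With stress factor 1.15: 2043.7631 × 1.15 = 2350.3275 kcal/day.
Fat energy = 15% × 2350.3275 = 352.5491 kcal.
Fat = 352.5491 ÷ 9 kcal/g = 39.1721 g.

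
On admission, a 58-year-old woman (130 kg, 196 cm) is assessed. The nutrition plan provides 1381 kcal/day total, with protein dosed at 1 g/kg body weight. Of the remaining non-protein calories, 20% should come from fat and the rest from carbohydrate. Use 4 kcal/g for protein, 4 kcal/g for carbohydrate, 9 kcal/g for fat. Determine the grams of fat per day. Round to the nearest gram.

19 g/day

Protein = 1 × 130 = 130 g → 130 × 4 = 520 kcal.
Non-protein calories = 1381 − 520 = 861 kcal.
Fat: 20% × 861 = 172.2 kcal; carbohydrate: 688.8 kcal.
Fat: 172.2 kcal ÷ 9 kcal/g = 19.1333 g.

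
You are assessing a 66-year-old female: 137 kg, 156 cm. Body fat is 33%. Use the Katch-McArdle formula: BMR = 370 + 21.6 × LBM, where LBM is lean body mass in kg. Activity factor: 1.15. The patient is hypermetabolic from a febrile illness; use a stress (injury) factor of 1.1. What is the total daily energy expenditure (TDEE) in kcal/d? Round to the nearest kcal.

LBM = 137 × (1 − 0.33) = 91.79 kg. Katch-McArdle: BMR = 370 + 21.6 × 91.79 = 2352.664 kcal/day.
TEE = BMR × activity factor = 2352.664 × 1.15 = 2705.5636 kcal/day.
Apply stress factor: 2705.5636 × 1.1 = 2976.12 kcal/day.

2976 kcal/d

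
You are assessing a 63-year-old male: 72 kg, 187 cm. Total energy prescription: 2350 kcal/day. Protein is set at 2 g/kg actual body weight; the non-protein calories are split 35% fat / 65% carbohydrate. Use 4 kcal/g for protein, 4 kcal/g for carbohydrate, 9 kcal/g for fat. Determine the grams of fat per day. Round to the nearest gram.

Protein = 2 × 72 = 144 g → 144 × 4 = 576 kcal.
Non-protein calories = 2350 − 576 = 1774 kcal.
Fat: 35% × 1774 = 620.9 kcal; carbohydrate: 1153.1 kcal.
Fat: 620.9 kcal ÷ 9 kcal/g = 68.9889 g.

69 g/day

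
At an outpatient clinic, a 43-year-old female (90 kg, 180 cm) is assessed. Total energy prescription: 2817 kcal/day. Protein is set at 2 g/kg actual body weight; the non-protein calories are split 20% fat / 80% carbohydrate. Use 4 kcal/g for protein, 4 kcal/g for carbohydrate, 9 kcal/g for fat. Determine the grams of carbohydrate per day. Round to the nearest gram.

Protein = 2 × 90 = 180 g → 180 × 4 = 720 kcal.
Non-protein calories = 2817 − 720 = 2097 kcal.
Fat: 20% × 2097 = 419.4 kcal; carbohydrate: 1677.6 kcal.
Carbohydrate: 1677.6 kcal ÷ 4 kcal/g = 419.4 g.

419 g/day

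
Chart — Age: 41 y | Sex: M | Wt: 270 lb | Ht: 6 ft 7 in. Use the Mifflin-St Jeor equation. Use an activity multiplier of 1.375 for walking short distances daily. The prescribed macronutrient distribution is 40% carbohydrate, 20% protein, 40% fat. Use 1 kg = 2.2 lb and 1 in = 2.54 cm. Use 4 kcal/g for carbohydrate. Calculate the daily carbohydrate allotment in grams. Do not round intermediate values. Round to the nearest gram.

Convert to metric: weight = 270 ÷ 2.2 = 122.7273 kg; height = (6×12 + 7) × 2.54 = 79 × 2.54 = 200.66 cm.
Mifflin-St Jeor (male): BMR = 10(122.7273) + 6.25(200.66) − 5(41) + 5 = 1227.2727 + 1254.125 − 205 + 5 = 2281.3977 kcal/day.
TEE = 2281.3977 × 1.375 = 3136.9219 kcal/day.
Carbohydrate energy = 40% × 3136.9219 = 1254.7688 kcal.
Carbohydrate = 1254.7688 ÷ 4 kcal/g = 313.6922 g.

314 g/day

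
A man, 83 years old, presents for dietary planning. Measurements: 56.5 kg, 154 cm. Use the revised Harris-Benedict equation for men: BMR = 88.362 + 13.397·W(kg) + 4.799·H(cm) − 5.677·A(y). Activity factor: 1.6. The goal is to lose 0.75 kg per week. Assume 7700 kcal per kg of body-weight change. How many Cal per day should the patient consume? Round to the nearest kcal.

956 Cal per day

Harris-Benedict: BMR = 88.362 + 13.397(56.5) + 4.799(154) − 5.677(83) = 1113.1475 kcal/day.
TEE = 1113.1475 × 1.6 = 1781.036 kcal/day.
Required daily deficit = 0.75 × 7700 ÷ 7 = 825 kcal/day.
Target intake = 1781.036 − 825 = 956.036 kcal/day.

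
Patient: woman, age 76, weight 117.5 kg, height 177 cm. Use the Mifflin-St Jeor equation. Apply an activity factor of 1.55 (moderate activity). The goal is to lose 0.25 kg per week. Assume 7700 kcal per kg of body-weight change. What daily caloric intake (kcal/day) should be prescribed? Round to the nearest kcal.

Mifflin-St Jeor (female): BMR = 10(117.5) + 6.25(177) − 5(76) − 161 = 1175 + 1106.25 − 380 − 161 = 1740.25 kcal/day.
TEE = 1740.25 × 1.55 = 2697.3875 kcal/day.
Required daily deficit = 0.25 × 7700 ÷ 7 = 275 kcal/day.
Target intake = 2697.3875 − 275 = 2422.3875 kcal/day.

2422 kcal/day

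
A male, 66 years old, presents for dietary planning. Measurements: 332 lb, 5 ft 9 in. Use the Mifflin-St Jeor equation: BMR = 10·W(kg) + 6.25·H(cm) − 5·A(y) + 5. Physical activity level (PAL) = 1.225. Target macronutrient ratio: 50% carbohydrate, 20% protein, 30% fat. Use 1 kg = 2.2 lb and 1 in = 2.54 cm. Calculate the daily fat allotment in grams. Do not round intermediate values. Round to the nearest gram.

93 g/day

Convert to metric: weight = 332 ÷ 2.2 = 150.9091 kg; height = (5×12 + 9) × 2.54 = 69 × 2.54 = 175.26 cm.
Mifflin-St Jeor (male): BMR = 10(150.9091) + 6.25(175.26) − 5(66) + 5 = 1509.0909 + 1095.375 − 330 + 5 = 2279.4659 kcal/day.
TEE = 2279.4659 × 1.225 = 2792.3457 kcal/day.
Fat energy = 30% × 2792.3457 = 837.7037 kcal.
Fat = 837.7037 ÷ 9 kcal/g = 93.0782 g.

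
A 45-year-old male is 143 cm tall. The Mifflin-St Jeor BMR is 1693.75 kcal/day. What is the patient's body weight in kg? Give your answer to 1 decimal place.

102.0 kg

1693.75 = 10·W + 6.25(143) − 5(45) + 5
10·W = 1693.75 − 673.75 = 1020, so W = 102 kg.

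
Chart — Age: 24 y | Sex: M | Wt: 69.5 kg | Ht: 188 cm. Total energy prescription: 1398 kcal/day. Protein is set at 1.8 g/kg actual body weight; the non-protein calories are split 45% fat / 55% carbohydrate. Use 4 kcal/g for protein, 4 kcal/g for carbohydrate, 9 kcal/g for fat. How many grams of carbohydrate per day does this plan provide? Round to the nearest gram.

123 g/day

Protein = 1.8 × 69.5 = 125.1 g → 125.1 × 4 = 500.4 kcal.
Non-protein calories = 1398 − 500.4 = 897.6 kcal.
Fat: 45% × 897.6 = 403.92 kcal; carbohydrate: 493.68 kcal.
Carbohydrate: 493.68 kcal ÷ 4 kcal/g = 123.42 g.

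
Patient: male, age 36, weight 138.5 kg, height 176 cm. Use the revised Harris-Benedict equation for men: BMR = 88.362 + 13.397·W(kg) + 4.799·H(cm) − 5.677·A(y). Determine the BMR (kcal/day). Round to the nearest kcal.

Harris-Benedict: BMR = 88.362 + 13.397(138.5) + 4.799(176) − 5.677(36) = 2584.0985 kcal/day.

2584 kcal/day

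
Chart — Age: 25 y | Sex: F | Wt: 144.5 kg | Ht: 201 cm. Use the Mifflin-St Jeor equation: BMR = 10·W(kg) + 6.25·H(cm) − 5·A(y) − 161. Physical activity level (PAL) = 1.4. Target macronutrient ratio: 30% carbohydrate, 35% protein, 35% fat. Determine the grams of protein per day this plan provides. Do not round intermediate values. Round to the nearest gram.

Mifflin-St Jeor (female): BMR = 10(144.5) + 6.25(201) − 5(25) − 161 = 1445 + 1256.25 − 125 − 161 = 2415.25 kcal/day.
TEE = 2415.25 × 1.4 = 3381.35 kcal/day.
Protein energy = 35% × 3381.35 = 1183.4725 kcal.
Protein = 1183.4725 ÷ 4 kcal/g = 295.8681 g.

296 g/day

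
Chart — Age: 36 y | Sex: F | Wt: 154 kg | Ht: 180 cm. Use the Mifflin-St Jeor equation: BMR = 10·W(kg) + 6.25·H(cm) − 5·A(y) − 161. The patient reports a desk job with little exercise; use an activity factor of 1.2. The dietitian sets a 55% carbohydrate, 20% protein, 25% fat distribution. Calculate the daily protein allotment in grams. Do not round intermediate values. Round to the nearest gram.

139 g/day

Mifflin-St Jeor (female): BMR = 10(154) + 6.25(180) − 5(36) − 161 = 1540 + 1125 − 180 − 161 = 2324 kcal/day.
TEE = 2324 × 1.2 = 2788.8 kcal/day.
Protein energy = 20% × 2788.8 = 557.76 kcal.
Protein = 557.76 ÷ 4 kcal/g = 139.44 g.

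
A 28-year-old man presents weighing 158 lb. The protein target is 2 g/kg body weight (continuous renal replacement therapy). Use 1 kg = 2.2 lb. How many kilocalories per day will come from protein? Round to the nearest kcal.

Weight in kg = 158 ÷ 2.2 = 71.8182 kg.
Protein = 2 g/kg × 71.8182 kg = 143.6364 g/day.
Protein energy = 143.6364 g × 4 kcal/g = 574.5455 kcal/day.

575 kcal/day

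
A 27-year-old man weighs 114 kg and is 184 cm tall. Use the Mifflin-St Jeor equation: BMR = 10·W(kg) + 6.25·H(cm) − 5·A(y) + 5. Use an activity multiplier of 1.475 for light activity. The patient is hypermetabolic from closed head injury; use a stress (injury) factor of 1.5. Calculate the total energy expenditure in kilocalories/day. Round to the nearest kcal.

4779 kilocalories/day

Mifflin-St Jeor (male): BMR = 10(114) + 6.25(184) − 5(27) + 5 = 1140 + 1150 − 135 + 5 = 2160 kcal/day.
TEE = BMR × activity factor = 2160 × 1.475 = 3186 kcal/day.
Apply stress factor: 3186 × 1.5 = 4779 kcal/day.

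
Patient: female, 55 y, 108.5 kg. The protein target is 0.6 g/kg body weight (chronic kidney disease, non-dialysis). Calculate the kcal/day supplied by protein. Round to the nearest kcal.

260 kcal/day

Protein = 0.6 g/kg × 108.5 kg = 65.1 g/day.
Protein energy = 65.1 g × 4 kcal/g = 260.4 kcal/day.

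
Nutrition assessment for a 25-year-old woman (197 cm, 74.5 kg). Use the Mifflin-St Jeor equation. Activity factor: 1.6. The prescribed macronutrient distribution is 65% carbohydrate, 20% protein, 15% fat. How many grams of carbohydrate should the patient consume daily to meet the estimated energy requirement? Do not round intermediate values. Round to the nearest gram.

439 g/day

Mifflin-St Jeor (female): BMR = 10(74.5) + 6.25(197) − 5(25) − 161 = 745 + 1231.25 − 125 − 161 = 1690.25 kcal/day.
TEE = 1690.25 × 1.6 = 2704.4 kcal/day.
Carbohydrate energy = 65% × 2704.4 = 1757.86 kcal.
Carbohydrate = 1757.86 ÷ 4 kcal/g = 439.465 g.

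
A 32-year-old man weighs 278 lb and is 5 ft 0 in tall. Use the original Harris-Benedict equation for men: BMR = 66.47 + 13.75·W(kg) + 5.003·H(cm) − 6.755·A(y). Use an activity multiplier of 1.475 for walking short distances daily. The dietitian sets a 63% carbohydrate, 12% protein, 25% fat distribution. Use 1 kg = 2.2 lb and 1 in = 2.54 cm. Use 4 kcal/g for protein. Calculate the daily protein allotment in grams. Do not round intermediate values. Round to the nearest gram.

104 g/day

Convert to metric: weight = 278 ÷ 2.2 = 126.3636 kg; height = (5×12 + 0) × 2.54 = 60 × 2.54 = 152.4 cm.
Harris-Benedict: BMR = 66.47 + 13.75(126.3636) + 5.003(152.4) − 6.755(32) = 2350.2672 kcal/day.
TEE = 2350.2672 × 1.475 = 3466.6441 kcal/day.
Protein energy = 12% × 3466.6441 = 415.9973 kcal.
Protein = 415.9973 ÷ 4 kcal/g = 103.9993 g.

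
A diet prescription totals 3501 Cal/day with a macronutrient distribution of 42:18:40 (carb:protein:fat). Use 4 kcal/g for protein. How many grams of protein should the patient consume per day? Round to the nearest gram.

Protein energy = 18% × 3501 = 630.18 kcal.
At 4 kcal/g: 630.18 ÷ 4 = 157.545 g.

158 g/day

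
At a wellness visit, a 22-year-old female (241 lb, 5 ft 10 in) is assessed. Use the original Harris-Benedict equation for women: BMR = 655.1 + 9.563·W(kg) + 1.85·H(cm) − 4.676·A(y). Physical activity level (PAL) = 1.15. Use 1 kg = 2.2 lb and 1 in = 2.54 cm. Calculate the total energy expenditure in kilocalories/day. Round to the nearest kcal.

2218 kilocalories/day

Convert to metric: weight = 241 ÷ 2.2 = 109.5455 kg; height = (5×12 + 10) × 2.54 = 70 × 2.54 = 177.8 cm.
Harris-Benedict: BMR = 655.1 + 9.563(109.5455) + 1.85(177.8) − 4.676(22) = 1928.7412 kcal/day.
TEE = BMR × activity factor = 1928.7412 × 1.15 = 2218.0524 kcal/day.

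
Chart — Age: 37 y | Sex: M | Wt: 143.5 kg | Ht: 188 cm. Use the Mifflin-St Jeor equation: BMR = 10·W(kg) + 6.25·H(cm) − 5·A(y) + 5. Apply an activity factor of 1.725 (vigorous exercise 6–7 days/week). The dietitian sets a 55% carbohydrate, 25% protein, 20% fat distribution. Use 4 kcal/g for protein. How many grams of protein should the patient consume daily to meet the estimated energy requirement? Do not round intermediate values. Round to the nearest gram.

Mifflin-St Jeor (male): BMR = 10(143.5) + 6.25(188) − 5(37) + 5 = 1435 + 1175 − 185 + 5 = 2430 kcal/day.
TEE = 2430 × 1.725 = 4191.75 kcal/day.
Protein energy = 25% × 4191.75 = 1047.9375 kcal.
Protein = 1047.9375 ÷ 4 kcal/g = 261.9844 g.

262 g/day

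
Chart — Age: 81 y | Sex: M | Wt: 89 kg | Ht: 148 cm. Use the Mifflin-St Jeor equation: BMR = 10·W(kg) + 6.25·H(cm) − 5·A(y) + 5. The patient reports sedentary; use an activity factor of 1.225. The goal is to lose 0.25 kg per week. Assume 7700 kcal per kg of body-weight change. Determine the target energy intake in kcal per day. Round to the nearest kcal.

1458 kcal per day

Mifflin-St Jeor (male): BMR = 10(89) + 6.25(148) − 5(81) + 5 = 890 + 925 − 405 + 5 = 1415 kcal/day.
TEE = 1415 × 1.225 = 1733.375 kcal/day.
Required daily deficit = 0.25 × 7700 ÷ 7 = 275 kcal/day.
Target intake = 1733.375 − 275 = 1458.375 kcal/day.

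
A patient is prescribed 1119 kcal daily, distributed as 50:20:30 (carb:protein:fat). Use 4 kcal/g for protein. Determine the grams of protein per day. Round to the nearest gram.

Protein energy = 20% × 1119 = 223.8 kcal.
At 4 kcal/g: 223.8 ÷ 4 = 55.95 g.

56 g/day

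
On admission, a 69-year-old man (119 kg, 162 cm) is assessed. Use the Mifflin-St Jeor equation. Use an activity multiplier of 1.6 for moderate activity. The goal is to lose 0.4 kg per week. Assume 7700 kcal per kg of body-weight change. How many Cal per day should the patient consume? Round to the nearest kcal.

2540 Cal per day

Mifflin-St Jeor (male): BMR = 10(119) + 6.25(162) − 5(69) + 5 = 1190 + 1012.5 − 345 + 5 = 1862.5 kcal/day.
TEE = 1862.5 × 1.6 = 2980 kcal/day.
Required daily deficit = 0.4 × 7700 ÷ 7 = 440 kcal/day.
Target intake = 2980 − 440 = 2540 kcal/day.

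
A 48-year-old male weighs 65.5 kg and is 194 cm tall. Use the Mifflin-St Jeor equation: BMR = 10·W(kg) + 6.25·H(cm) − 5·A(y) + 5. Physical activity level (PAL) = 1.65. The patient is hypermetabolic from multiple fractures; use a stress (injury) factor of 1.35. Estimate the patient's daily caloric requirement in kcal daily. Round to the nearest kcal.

Mifflin-St Jeor (male): BMR = 10(65.5) + 6.25(194) − 5(48) + 5 = 655 + 1212.5 − 240 + 5 = 1632.5 kcal/day.
TEE = BMR × activity factor = 1632.5 × 1.65 = 2693.625 kcal/day.
Apply stress factor: 2693.625 × 1.35 = 3636.3938 kcal/day.

3636 kcal daily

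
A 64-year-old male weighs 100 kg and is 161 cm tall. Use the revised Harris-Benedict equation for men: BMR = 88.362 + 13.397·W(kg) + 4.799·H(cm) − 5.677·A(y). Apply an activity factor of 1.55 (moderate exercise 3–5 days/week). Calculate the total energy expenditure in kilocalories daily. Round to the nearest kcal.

2848 kilocalories daily

Harris-Benedict: BMR = 88.362 + 13.397(100) + 4.799(161) − 5.677(64) = 1837.373 kcal/day.
TEE = BMR × activity factor = 1837.373 × 1.55 = 2847.9282 kcal/day.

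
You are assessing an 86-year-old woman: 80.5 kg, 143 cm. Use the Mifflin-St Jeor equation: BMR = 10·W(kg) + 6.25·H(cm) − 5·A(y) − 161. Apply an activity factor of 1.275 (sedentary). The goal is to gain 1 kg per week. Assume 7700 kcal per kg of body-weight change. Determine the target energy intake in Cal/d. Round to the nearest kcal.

Mifflin-St Jeor (female): BMR = 10(80.5) + 6.25(143) − 5(86) − 161 = 805 + 893.75 − 430 − 161 = 1107.75 kcal/day.
TEE = 1107.75 × 1.275 = 1412.3813 kcal/day.
Required daily surplus = 1 × 7700 ÷ 7 = 1100 kcal/day.
Target intake = 1412.3813 + 1100 = 2512.3813 kcal/day.

2512 Cal/d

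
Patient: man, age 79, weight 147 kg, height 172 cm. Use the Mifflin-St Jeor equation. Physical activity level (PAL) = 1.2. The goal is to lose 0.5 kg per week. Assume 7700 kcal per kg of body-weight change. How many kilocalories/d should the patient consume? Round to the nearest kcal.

2036 kilocalories/d

Mifflin-St Jeor (male): BMR = 10(147) + 6.25(172) − 5(79) + 5 = 1470 + 1075 − 395 + 5 = 2155 kcal/day.
TEE = 2155 × 1.2 = 2586 kcal/day.
Required daily deficit = 0.5 × 7700 ÷ 7 = 550 kcal/day.
Target intake = 2586 − 550 = 2036 kcal/day.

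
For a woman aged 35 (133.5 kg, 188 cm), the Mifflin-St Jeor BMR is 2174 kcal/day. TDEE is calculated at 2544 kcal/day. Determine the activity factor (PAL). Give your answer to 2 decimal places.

Activity factor = TEE ÷ BMR = 2544 ÷ 2174 = 1.17.

1.17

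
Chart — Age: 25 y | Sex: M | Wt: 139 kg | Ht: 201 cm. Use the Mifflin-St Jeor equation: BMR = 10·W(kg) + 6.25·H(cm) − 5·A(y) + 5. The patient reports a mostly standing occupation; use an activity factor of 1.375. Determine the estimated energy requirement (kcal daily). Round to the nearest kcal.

Mifflin-St Jeor (male): BMR = 10(139) + 6.25(201) − 5(25) + 5 = 1390 + 1256.25 − 125 + 5 = 2526.25 kcal/day.
TEE = BMR × activity factor = 2526.25 × 1.375 = 3473.5938 kcal/day.

3474 kcal daily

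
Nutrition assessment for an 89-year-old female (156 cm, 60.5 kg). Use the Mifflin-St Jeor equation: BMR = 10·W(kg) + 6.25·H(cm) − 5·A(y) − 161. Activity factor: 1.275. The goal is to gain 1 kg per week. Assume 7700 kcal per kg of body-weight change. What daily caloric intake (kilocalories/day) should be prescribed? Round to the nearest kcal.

2342 kilocalories/day

Mifflin-St Jeor (female): BMR = 10(60.5) + 6.25(156) − 5(89) − 161 = 605 + 975 − 445 − 161 = 974 kcal/day.
TEE = 974 × 1.275 = 1241.85 kcal/day.
Required daily surplus = 1 × 7700 ÷ 7 = 1100 kcal/day.
Target intake = 1241.85 + 1100 = 2341.85 kcal/day.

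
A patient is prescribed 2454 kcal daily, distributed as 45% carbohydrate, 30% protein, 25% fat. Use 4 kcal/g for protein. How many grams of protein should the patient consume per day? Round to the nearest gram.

Protein energy = 30% × 2454 = 736.2 kcal.
At 4 kcal/g: 736.2 ÷ 4 = 184.05 g.

184 g/day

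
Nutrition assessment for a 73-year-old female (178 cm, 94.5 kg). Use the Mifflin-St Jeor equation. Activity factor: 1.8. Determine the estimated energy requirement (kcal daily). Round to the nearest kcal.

2757 kcal daily

Mifflin-St Jeor (female): BMR = 10(94.5) + 6.25(178) − 5(73) − 161 = 945 + 1112.5 − 365 − 161 = 1531.5 kcal/day.
TEE = BMR × activity factor = 1531.5 × 1.8 = 2756.7 kcal/day.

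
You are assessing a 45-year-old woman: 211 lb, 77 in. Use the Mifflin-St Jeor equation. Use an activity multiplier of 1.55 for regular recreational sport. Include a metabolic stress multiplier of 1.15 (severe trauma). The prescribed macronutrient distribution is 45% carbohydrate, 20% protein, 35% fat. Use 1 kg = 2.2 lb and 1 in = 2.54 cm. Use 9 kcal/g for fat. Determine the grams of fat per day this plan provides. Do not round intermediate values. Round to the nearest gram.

124 g/day

Convert to metric: weight = 211 ÷ 2.2 = 95.9091 kg; height = 77 × 2.54 = 195.58 cm.
Mifflin-St Jeor (female): BMR = 10(95.9091) + 6.25(195.58) − 5(45) − 161 = 959.0909 + 1222.375 − 225 − 161 = 1795.4659 kcal/day.
TEE = 1795.4659 × 1.55 = 2782.9722 kcal/day.
With stress factor 1.15: 2782.9722 × 1.15 = 3200.418 kcal/day.
Fat energy = 35% × 3200.418 = 1120.1463 kcal.
Fat = 1120.1463 ÷ 9 kcal/g = 124.4607 g.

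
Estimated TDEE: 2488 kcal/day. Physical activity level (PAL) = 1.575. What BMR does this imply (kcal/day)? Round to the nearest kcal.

BMR = TEE ÷ activity factor = 2488 ÷ 1.575 = 1579.6825 kcal/day.

1580 kcal/day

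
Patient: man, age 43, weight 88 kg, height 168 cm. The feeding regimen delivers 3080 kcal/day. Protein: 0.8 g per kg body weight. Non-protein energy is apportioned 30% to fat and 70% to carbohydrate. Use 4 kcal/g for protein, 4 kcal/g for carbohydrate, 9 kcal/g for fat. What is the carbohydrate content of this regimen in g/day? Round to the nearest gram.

490 g/day

Protein = 0.8 × 88 = 70.4 g → 70.4 × 4 = 281.6 kcal.
Non-protein calories = 3080 − 281.6 = 2798.4 kcal.
Fat: 30% × 2798.4 = 839.52 kcal; carbohydrate: 1958.88 kcal.
Carbohydrate: 1958.88 kcal ÷ 4 kcal/g = 489.72 g.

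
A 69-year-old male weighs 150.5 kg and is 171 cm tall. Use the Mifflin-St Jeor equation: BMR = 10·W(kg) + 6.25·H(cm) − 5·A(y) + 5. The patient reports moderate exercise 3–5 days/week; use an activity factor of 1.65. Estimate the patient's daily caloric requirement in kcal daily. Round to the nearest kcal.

3686 kcal daily

Mifflin-St Jeor (male): BMR = 10(150.5) + 6.25(171) − 5(69) + 5 = 1505 + 1068.75 − 345 + 5 = 2233.75 kcal/day.
TEE = BMR × activity factor = 2233.75 × 1.65 = 3685.6875 kcal/day.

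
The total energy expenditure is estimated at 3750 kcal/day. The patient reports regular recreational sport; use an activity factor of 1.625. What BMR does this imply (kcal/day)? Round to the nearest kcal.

BMR = TEE ÷ activity factor = 3750 ÷ 1.625 = 2307.6923 kcal/day.

2308 kcal/day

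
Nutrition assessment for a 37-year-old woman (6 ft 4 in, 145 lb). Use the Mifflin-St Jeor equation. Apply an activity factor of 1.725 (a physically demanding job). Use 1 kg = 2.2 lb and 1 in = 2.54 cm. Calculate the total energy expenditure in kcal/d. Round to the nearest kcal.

2621 kcal/d

Convert to metric: weight = 145 ÷ 2.2 = 65.9091 kg; height = (6×12 + 4) × 2.54 = 76 × 2.54 = 193.04 cm.
Mifflin-St Jeor (female): BMR = 10(65.9091) + 6.25(193.04) − 5(37) − 161 = 659.0909 + 1206.5 − 185 − 161 = 1519.5909 kcal/day.
TEE = BMR × activity factor = 1519.5909 × 1.725 = 2621.2943 kcal/day.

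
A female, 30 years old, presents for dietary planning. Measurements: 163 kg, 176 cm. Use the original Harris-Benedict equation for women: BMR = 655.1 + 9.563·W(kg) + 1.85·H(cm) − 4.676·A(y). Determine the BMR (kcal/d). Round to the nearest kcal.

Harris-Benedict: BMR = 655.1 + 9.563(163) + 1.85(176) − 4.676(30) = 2399.189 kcal/day.

2399 kcal/d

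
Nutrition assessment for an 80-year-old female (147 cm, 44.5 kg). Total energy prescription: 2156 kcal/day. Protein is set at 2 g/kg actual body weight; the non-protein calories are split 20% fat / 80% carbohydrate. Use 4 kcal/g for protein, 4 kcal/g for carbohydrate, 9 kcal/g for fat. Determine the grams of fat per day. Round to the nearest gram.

40 g/day

Protein = 2 × 44.5 = 89 g → 89 × 4 = 356 kcal.
Non-protein calories = 2156 − 356 = 1800 kcal.
Fat: 20% × 1800 = 360 kcal; carbohydrate: 1440 kcal.
Fat: 360 kcal ÷ 9 kcal/g = 40 g.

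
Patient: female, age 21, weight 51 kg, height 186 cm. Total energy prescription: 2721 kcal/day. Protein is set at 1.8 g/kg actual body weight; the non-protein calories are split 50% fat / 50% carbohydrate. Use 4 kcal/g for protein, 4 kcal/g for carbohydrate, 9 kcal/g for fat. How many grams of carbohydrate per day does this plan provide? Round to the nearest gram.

Protein = 1.8 × 51 = 91.8 g → 91.8 × 4 = 367.2 kcal.
Non-protein calories = 2721 − 367.2 = 2353.8 kcal.
Fat: 50% × 2353.8 = 1176.9 kcal; carbohydrate: 1176.9 kcal.
Carbohydrate: 1176.9 kcal ÷ 4 kcal/g = 294.225 g.

294 g/day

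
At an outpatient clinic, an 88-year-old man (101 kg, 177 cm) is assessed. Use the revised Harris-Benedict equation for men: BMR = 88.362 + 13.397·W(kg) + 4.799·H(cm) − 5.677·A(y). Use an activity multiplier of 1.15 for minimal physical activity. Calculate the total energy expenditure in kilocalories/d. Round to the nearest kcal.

Harris-Benedict: BMR = 88.362 + 13.397(101) + 4.799(177) − 5.677(88) = 1791.306 kcal/day.
TEE = BMR × activity factor = 1791.306 × 1.15 = 2060.0019 kcal/day.

2060 kilocalories/d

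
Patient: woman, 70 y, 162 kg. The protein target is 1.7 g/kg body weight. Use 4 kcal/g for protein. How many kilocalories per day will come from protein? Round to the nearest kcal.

1102 kcal/day

Protein = 1.7 g/kg × 162 kg = 275.4 g/day.
Protein energy = 275.4 g × 4 kcal/g = 1101.6 kcal/day.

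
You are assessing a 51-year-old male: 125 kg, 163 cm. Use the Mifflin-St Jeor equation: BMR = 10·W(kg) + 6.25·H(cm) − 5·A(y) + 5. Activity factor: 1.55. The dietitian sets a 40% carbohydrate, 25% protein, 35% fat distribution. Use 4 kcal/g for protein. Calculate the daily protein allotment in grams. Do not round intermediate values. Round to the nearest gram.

196 g/day

Mifflin-St Jeor (male): BMR = 10(125) + 6.25(163) − 5(51) + 5 = 1250 + 1018.75 − 255 + 5 = 2018.75 kcal/day.
TEE = 2018.75 × 1.55 = 3129.0625 kcal/day.
Protein energy = 25% × 3129.0625 = 782.2656 kcal.
Protein = 782.2656 ÷ 4 kcal/g = 195.5664 g.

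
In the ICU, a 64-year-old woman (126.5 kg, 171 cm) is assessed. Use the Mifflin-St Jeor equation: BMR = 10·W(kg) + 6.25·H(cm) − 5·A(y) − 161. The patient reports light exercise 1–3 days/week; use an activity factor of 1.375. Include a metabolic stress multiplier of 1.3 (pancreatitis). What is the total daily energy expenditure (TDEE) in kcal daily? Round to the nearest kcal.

Mifflin-St Jeor (female): BMR = 10(126.5) + 6.25(171) − 5(64) − 161 = 1265 + 1068.75 − 320 − 161 = 1852.75 kcal/day.
TEE = BMR × activity factor = 1852.75 × 1.375 = 2547.5313 kcal/day.
Apply stress factor: 2547.5313 × 1.3 = 3311.7906 kcal/day.

3312 kcal daily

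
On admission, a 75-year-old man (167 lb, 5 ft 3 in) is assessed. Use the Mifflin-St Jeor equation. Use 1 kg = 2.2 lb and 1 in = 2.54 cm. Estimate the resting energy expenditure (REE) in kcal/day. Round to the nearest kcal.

Convert to metric: weight = 167 ÷ 2.2 = 75.9091 kg; height = (5×12 + 3) × 2.54 = 63 × 2.54 = 160.02 cm.
Mifflin-St Jeor (male): BMR = 10(75.9091) + 6.25(160.02) − 5(75) + 5 = 759.0909 + 1000.125 − 375 + 5 = 1389.2159 kcal/day.

1389 kcal/day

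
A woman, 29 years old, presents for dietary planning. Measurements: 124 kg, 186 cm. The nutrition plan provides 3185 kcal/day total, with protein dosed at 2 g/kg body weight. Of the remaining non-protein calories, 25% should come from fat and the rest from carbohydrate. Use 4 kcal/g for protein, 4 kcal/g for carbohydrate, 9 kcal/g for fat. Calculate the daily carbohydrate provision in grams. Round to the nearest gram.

Protein = 2 × 124 = 248 g → 248 × 4 = 992 kcal.
Non-protein calories = 3185 − 992 = 2193 kcal.
Fat: 25% × 2193 = 548.25 kcal; carbohydrate: 1644.75 kcal.
Carbohydrate: 1644.75 kcal ÷ 4 kcal/g = 411.1875 g.

411 g/day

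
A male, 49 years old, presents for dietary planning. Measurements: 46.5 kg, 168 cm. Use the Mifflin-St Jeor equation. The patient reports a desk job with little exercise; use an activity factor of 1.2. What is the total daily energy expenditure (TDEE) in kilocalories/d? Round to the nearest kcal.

1530 kilocalories/d

Mifflin-St Jeor (male): BMR = 10(46.5) + 6.25(168) − 5(49) + 5 = 465 + 1050 − 245 + 5 = 1275 kcal/day.
TEE = BMR × activity factor = 1275 × 1.2 = 1530 kcal/day.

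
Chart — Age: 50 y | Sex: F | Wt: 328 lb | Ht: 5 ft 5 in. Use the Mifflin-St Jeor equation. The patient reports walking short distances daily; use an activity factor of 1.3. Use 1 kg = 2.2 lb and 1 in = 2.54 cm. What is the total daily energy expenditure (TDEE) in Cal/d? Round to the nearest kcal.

Convert to metric: weight = 328 ÷ 2.2 = 149.0909 kg; height = (5×12 + 5) × 2.54 = 65 × 2.54 = 165.1 cm.
Mifflin-St Jeor (female): BMR = 10(149.0909) + 6.25(165.1) − 5(50) − 161 = 1490.9091 + 1031.875 − 250 − 161 = 2111.7841 kcal/day.
TEE = BMR × activity factor = 2111.7841 × 1.3 = 2745.3193 kcal/day.

2745 Cal/d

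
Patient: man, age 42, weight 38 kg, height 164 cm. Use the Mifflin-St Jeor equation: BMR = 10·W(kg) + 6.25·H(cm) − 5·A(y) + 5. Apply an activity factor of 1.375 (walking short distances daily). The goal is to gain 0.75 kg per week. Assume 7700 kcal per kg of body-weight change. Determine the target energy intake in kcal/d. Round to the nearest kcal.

Mifflin-St Jeor (male): BMR = 10(38) + 6.25(164) − 5(42) + 5 = 380 + 1025 − 210 + 5 = 1200 kcal/day.
TEE = 1200 × 1.375 = 1650 kcal/day.
Required daily surplus = 0.75 × 7700 ÷ 7 = 825 kcal/day.
Target intake = 1650 + 825 = 2475 kcal/day.

2475 kcal/d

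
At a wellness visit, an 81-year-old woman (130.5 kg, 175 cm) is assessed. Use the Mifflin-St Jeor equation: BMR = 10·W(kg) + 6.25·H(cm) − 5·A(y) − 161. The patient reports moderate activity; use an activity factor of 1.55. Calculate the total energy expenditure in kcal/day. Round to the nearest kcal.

Mifflin-St Jeor (female): BMR = 10(130.5) + 6.25(175) − 5(81) − 161 = 1305 + 1093.75 − 405 − 161 = 1832.75 kcal/day.
TEE = BMR × activity factor = 1832.75 × 1.55 = 2840.7625 kcal/day.

2841 kcal/day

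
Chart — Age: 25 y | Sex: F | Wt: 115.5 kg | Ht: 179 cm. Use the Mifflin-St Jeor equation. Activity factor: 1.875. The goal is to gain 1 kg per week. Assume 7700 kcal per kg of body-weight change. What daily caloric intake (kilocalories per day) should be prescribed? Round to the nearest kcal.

Mifflin-St Jeor (female): BMR = 10(115.5) + 6.25(179) − 5(25) − 161 = 1155 + 1118.75 − 125 − 161 = 1987.75 kcal/day.
TEE = 1987.75 × 1.875 = 3727.0313 kcal/day.
Required daily surplus = 1 × 7700 ÷ 7 = 1100 kcal/day.
Target intake = 3727.0313 + 1100 = 4827.0313 kcal/day.

4827 kilocalories per day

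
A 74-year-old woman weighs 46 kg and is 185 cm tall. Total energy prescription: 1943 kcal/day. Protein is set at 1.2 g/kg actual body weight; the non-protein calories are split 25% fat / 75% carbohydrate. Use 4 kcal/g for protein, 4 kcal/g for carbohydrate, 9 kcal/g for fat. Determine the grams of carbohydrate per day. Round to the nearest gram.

Protein = 1.2 × 46 = 55.2 g → 55.2 × 4 = 220.8 kcal.
Non-protein calories = 1943 − 220.8 = 1722.2 kcal.
Fat: 25% × 1722.2 = 430.55 kcal; carbohydrate: 1291.65 kcal.
Carbohydrate: 1291.65 kcal ÷ 4 kcal/g = 322.9125 g.

323 g/day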